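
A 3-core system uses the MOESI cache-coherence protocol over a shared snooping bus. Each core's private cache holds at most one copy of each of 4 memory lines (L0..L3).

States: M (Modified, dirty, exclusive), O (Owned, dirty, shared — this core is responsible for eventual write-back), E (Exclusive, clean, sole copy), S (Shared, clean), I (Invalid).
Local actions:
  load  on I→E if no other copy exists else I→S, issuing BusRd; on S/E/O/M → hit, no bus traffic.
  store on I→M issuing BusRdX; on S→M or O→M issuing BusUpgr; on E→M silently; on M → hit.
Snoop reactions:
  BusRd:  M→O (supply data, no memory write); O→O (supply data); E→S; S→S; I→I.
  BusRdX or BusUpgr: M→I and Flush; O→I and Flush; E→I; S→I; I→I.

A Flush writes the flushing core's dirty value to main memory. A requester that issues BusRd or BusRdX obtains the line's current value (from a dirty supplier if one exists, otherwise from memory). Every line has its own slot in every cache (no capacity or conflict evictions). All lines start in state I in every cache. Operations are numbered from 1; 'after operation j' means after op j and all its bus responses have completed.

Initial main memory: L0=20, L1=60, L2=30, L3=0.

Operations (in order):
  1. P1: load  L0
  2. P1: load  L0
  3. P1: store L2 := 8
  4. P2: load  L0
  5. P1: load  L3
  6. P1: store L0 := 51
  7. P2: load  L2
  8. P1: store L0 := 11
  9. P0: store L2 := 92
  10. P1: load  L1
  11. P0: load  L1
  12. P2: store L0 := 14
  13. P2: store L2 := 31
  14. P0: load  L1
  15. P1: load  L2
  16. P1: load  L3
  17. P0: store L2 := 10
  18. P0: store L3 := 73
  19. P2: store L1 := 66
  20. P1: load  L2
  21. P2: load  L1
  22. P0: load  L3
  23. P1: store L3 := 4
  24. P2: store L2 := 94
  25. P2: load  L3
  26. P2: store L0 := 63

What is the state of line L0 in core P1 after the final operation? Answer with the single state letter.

state = I

step 1: P1: load  L0  ⟶  IEI  (L0)  txn=BusRd  M[L0]=20
step 2: P1: load  L0  ⟶  IEI  (L0)  txn=∅  M[L0]=20
step 3: P1: store L2 := 8  ⟶  IMI  (L2)  txn=BusRdX  M[L2]=30
step 4: P2: load  L0  ⟶  ISS  (L0)  txn=BusRd  M[L0]=20
step 5: P1: load  L3  ⟶  IEI  (L3)  txn=BusRd  M[L3]=0
step 6: P1: store L0 := 51  ⟶  IMI  (L0)  txn=BusUpgr  M[L0]=20
step 7: P2: load  L2  ⟶  IOS  (L2)  txn=BusRd  M[L2]=30
step 8: P1: store L0 := 11  ⟶  IMI  (L0)  txn=∅  M[L0]=20
step 9: P0: store L2 := 92  ⟶  MII  (L2)  txn=BusRdX+Flush  M[L2]=8
step 10: P1: load  L1  ⟶  IEI  (L1)  txn=BusRd  M[L1]=60
step 11: P0: load  L1  ⟶  SSI  (L1)  txn=BusRd  M[L1]=60
step 12: P2: store L0 := 14  ⟶  IIM  (L0)  txn=BusRdX+Flush  M[L0]=11
step 13: P2: store L2 := 31  ⟶  IIM  (L2)  txn=BusRdX+Flush  M[L2]=92
step 14: P0: load  L1  ⟶  SSI  (L1)  txn=∅  M[L1]=60
step 15: P1: load  L2  ⟶  ISO  (L2)  txn=BusRd  M[L2]=92
step 16: P1: load  L3  ⟶  IEI  (L3)  txn=∅  M[L3]=0
step 17: P0: store L2 := 10  ⟶  MII  (L2)  txn=BusRdX+Flush  M[L2]=31
step 18: P0: store L3 := 73  ⟶  MII  (L3)  txn=BusRdX  M[L3]=0
step 19: P2: store L1 := 66  ⟶  IIM  (L1)  txn=BusRdX  M[L1]=60
step 20: P1: load  L2  ⟶  OSI  (L2)  txn=BusRd  M[L2]=31
step 21: P2: load  L1  ⟶  IIM  (L1)  txn=∅  M[L1]=60
step 22: P0: load  L3  ⟶  MII  (L3)  txn=∅  M[L3]=0
step 23: P1: store L3 := 4  ⟶  IMI  (L3)  txn=BusRdX+Flush  M[L3]=73
step 24: P2: store L2 := 94  ⟶  IIM  (L2)  txn=BusRdX+Flush  M[L2]=10
step 25: P2: load  L3  ⟶  IOS  (L3)  txn=BusRd  M[L3]=73
step 26: P2: store L0 := 63  ⟶  IIM  (L0)  txn=∅  M[L0]=11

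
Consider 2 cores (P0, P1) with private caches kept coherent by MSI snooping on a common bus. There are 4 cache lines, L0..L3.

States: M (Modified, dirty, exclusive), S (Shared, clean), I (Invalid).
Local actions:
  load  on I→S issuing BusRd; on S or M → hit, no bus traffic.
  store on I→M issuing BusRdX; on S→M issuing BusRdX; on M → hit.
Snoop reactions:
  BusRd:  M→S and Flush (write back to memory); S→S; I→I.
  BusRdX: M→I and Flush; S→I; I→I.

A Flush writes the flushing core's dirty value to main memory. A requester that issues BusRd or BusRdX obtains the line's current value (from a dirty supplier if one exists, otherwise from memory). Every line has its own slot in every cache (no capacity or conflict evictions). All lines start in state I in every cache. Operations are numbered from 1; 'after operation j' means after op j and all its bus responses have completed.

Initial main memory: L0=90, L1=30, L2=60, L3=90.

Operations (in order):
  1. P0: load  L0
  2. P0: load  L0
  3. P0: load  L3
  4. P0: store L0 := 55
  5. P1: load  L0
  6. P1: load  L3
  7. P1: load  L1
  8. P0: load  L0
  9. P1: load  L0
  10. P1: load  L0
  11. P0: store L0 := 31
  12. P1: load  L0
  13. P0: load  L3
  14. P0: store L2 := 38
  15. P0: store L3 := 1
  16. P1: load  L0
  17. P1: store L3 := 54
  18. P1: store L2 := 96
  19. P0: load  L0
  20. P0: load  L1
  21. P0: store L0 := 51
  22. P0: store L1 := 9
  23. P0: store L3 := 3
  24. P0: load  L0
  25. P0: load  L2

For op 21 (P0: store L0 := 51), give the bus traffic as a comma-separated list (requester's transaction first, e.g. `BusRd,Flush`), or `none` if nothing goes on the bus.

bus = BusRdX

step 1: P0: load  L0  ⟶  SI  (L0)  txn=BusRd  M[L0]=90
step 2: P0: load  L0  ⟶  SI  (L0)  txn=∅  M[L0]=90
step 3: P0: load  L3  ⟶  SI  (L3)  txn=BusRd  M[L3]=90
step 4: P0: store L0 := 55  ⟶  MI  (L0)  txn=BusRdX  M[L0]=90
step 5: P1: load  L0  ⟶  SS  (L0)  txn=BusRd+Flush  M[L0]=55
step 6: P1: load  L3  ⟶  SS  (L3)  txn=BusRd  M[L3]=90
step 7: P1: load  L1  ⟶  IS  (L1)  txn=BusRd  M[L1]=30
step 8: P0: load  L0  ⟶  SS  (L0)  txn=∅  M[L0]=55
step 9: P1: load  L0  ⟶  SS  (L0)  txn=∅  M[L0]=55
step 10: P1: load  L0  ⟶  SS  (L0)  txn=∅  M[L0]=55
step 11: P0: store L0 := 31  ⟶  MI  (L0)  txn=BusRdX  M[L0]=55
step 12: P1: load  L0  ⟶  SS  (L0)  txn=BusRd+Flush  M[L0]=31
step 13: P0: load  L3  ⟶  SS  (L3)  txn=∅  M[L3]=90
step 14: P0: store L2 := 38  ⟶  MI  (L2)  txn=BusRdX  M[L2]=60
step 15: P0: store L3 := 1  ⟶  MI  (L3)  txn=BusRdX  M[L3]=90
step 16: P1: load  L0  ⟶  SS  (L0)  txn=∅  M[L0]=31
step 17: P1: store L3 := 54  ⟶  IM  (L3)  txn=BusRdX+Flush  M[L3]=1
step 18: P1: store L2 := 96  ⟶  IM  (L2)  txn=BusRdX+Flush  M[L2]=38
step 19: P0: load  L0  ⟶  SS  (L0)  txn=∅  M[L0]=31
step 20: P0: load  L1  ⟶  SS  (L1)  txn=BusRd  M[L1]=30
step 21: P0: store L0 := 51  ⟶  MI  (L0)  txn=BusRdX  M[L0]=31
step 22: P0: store L1 := 9  ⟶  MI  (L1)  txn=BusRdX  M[L1]=30
step 23: P0: store L3 := 3  ⟶  MI  (L3)  txn=BusRdX+Flush  M[L3]=54
step 24: P0: load  L0  ⟶  MI  (L0)  txn=∅  M[L0]=31
step 25: P0: load  L2  ⟶  SS  (L2)  txn=BusRd+Flush  M[L2]=96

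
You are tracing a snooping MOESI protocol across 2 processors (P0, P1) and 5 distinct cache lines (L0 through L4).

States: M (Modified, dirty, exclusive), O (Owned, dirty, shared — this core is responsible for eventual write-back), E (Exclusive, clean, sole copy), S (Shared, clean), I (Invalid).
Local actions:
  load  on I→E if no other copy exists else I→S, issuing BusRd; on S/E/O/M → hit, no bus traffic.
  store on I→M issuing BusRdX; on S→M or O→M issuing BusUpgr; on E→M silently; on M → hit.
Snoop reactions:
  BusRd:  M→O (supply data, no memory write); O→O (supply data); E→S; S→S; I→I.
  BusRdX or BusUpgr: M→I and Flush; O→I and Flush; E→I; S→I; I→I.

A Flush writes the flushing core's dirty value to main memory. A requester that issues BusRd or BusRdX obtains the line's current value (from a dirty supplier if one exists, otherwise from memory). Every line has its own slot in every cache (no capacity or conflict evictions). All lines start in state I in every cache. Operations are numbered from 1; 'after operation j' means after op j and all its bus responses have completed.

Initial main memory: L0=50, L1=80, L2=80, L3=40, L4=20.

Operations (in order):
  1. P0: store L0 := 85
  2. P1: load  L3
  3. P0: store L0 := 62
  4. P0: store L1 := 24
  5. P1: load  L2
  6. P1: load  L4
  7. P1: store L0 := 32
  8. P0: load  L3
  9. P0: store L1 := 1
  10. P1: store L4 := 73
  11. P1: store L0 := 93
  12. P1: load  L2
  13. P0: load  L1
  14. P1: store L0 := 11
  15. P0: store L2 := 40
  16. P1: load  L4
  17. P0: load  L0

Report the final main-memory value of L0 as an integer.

memory[L0] = 62

  op1 P0: store L0 := 85 → M/I on L0; bus BusRdX; mem=50
  op2 P1: load  L3 → I/E on L3; bus BusRd; mem=40
  op3 P0: store L0 := 62 → M/I on L0; bus (none); mem=50
  op4 P0: store L1 := 24 → M/I on L1; bus BusRdX; mem=80
  op5 P1: load  L2 → I/E on L2; bus BusRd; mem=80
  op6 P1: load  L4 → I/E on L4; bus BusRd; mem=20
  op7 P1: store L0 := 32 → I/M on L0; bus BusRdX Flush; mem=62
  op8 P0: load  L3 → S/S on L3; bus BusRd; mem=40
  op9 P0: store L1 := 1 → M/I on L1; bus (none); mem=80
  op10 P1: store L4 := 73 → I/M on L4; bus (none); mem=20
  op11 P1: store L0 := 93 → I/M on L0; bus (none); mem=62
  op12 P1: load  L2 → I/E on L2; bus (none); mem=80
  op13 P0: load  L1 → M/I on L1; bus (none); mem=80
  op14 P1: store L0 := 11 → I/M on L0; bus (none); mem=62
  op15 P0: store L2 := 40 → M/I on L2; bus BusRdX; mem=80
  op16 P1: load  L4 → I/M on L4; bus (none); mem=20
  op17 P0: load  L0 → S/O on L0; bus BusRd; mem=62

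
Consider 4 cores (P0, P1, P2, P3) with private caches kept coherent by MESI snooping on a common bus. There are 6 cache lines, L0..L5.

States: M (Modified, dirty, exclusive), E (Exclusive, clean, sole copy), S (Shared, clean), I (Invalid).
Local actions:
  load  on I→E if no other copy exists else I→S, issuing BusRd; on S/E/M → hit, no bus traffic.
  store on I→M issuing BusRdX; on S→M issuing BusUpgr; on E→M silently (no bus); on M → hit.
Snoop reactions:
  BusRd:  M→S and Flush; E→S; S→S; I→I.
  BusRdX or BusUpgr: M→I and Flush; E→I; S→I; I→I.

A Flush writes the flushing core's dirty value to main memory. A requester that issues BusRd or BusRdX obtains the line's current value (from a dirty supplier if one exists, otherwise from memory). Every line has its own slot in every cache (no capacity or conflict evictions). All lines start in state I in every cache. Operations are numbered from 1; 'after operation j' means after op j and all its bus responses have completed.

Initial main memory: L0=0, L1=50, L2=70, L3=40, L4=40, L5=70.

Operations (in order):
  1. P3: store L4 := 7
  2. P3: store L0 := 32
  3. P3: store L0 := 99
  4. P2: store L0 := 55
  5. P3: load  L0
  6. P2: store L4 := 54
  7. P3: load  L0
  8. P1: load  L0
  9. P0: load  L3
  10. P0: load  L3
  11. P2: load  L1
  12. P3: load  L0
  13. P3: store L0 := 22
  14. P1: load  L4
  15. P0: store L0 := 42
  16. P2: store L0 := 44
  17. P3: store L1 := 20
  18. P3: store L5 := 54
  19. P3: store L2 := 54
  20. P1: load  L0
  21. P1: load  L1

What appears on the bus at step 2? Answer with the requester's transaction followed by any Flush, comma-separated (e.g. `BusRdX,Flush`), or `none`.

  op1 P3: store L4 := 7 → I/I/I/M on L4; bus BusRdX; mem=40
  op2 P3: store L0 := 32 → I/I/I/M on L0; bus BusRdX; mem=0
  op3 P3: store L0 := 99 → I/I/I/M on L0; bus (none); mem=0
  op4 P2: store L0 := 55 → I/I/M/I on L0; bus BusRdX Flush; mem=99
  op5 P3: load  L0 → I/I/S/S on L0; bus BusRd Flush; mem=55
  op6 P2: store L4 := 54 → I/I/M/I on L4; bus BusRdX Flush; mem=7
  op7 P3: load  L0 → I/I/S/S on L0; bus (none); mem=55
  op8 P1: load  L0 → I/S/S/S on L0; bus BusRd; mem=55
  op9 P0: load  L3 → E/I/I/I on L3; bus BusRd; mem=40
  op10 P0: load  L3 → E/I/I/I on L3; bus (none); mem=40
  op11 P2: load  L1 → I/I/E/I on L1; bus BusRd; mem=50
  op12 P3: load  L0 → I/S/S/S on L0; bus (none); mem=55
  op13 P3: store L0 := 22 → I/I/I/M on L0; bus BusUpgr; mem=55
  op14 P1: load  L4 → I/S/S/I on L4; bus BusRd Flush; mem=54
  op15 P0: store L0 := 42 → M/I/I/I on L0; bus BusRdX Flush; mem=22
  op16 P2: store L0 := 44 → I/I/M/I on L0; bus BusRdX Flush; mem=42
  op17 P3: store L1 := 20 → I/I/I/M on L1; bus BusRdX; mem=50
  op18 P3: store L5 := 54 → I/I/I/M on L5; bus BusRdX; mem=70
  op19 P3: store L2 := 54 → I/I/I/M on L2; bus BusRdX; mem=70
  op20 P1: load  L0 → I/S/S/I on L0; bus BusRd Flush; mem=44
  op21 P1: load  L1 → I/S/I/S on L1; bus BusRd Flush; mem=20

bus = BusRdX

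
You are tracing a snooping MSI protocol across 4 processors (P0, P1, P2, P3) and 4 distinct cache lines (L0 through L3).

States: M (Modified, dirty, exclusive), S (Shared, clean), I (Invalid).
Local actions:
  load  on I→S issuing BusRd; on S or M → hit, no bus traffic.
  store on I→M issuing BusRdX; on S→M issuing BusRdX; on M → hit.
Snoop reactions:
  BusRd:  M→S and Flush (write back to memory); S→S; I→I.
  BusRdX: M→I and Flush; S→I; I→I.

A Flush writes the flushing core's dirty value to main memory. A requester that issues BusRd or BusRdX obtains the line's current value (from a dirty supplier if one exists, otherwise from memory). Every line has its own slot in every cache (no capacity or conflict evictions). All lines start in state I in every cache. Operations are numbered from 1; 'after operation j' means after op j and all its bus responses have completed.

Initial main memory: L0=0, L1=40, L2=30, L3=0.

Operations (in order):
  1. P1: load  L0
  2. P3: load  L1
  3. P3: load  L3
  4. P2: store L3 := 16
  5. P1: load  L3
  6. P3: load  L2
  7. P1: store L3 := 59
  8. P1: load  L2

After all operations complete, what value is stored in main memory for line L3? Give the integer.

memory[L3] = 16

[1] P1: load  L0 | P0:I, P1:S(0), P2:I, P3:I | bus: BusRd
[2] P3: load  L1 | P0:I, P1:I, P2:I, P3:S(40) | bus: BusRd
[3] P3: load  L3 | P0:I, P1:I, P2:I, P3:S(0) | bus: BusRd
[4] P2: store L3 := 16 | P0:I, P1:I, P2:M(16), P3:I | bus: BusRdX
[5] P1: load  L3 | P0:I, P1:S(16), P2:S(16), P3:I | bus: BusRd,Flush
[6] P3: load  L2 | P0:I, P1:I, P2:I, P3:S(30) | bus: BusRd
[7] P1: store L3 := 59 | P0:I, P1:M(59), P2:I, P3:I | bus: BusRdX
[8] P1: load  L2 | P0:I, P1:S(30), P2:I, P3:S(30) | bus: BusRd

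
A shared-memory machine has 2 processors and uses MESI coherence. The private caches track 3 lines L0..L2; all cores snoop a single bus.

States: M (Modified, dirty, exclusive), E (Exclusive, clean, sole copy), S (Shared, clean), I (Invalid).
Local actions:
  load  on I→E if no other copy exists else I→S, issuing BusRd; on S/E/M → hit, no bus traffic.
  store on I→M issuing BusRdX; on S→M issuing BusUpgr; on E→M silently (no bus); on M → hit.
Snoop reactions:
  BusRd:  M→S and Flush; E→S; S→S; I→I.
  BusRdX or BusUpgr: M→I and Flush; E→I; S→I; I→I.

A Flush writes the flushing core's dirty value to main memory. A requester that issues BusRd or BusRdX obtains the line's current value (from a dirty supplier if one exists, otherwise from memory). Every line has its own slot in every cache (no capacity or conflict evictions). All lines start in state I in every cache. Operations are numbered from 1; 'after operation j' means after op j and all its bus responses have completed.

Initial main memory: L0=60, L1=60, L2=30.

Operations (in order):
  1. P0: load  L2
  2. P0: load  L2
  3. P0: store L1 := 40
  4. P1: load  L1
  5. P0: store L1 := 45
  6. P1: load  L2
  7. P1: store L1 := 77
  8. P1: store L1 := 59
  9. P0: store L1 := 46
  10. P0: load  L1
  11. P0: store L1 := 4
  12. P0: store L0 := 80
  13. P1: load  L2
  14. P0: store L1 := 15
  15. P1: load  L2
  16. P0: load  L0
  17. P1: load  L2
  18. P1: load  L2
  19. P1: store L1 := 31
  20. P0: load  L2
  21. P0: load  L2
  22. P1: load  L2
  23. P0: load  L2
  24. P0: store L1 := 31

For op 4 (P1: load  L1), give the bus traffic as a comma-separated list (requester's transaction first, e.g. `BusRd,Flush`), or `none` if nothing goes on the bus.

bus = BusRd,Flush

1. P0: load  L2  bus=[BusRd]  L2: P0=E P1=I  mem[L2]=30
2. P0: load  L2  bus=[-]  L2: P0=E P1=I  mem[L2]=30
3. P0: store L1 := 40  bus=[BusRdX]  L1: P0=M P1=I  mem[L1]=60
4. P1: load  L1  bus=[BusRd,Flush]  L1: P0=S P1=S  mem[L1]=40
5. P0: store L1 := 45  bus=[BusUpgr]  L1: P0=M P1=I  mem[L1]=40
6. P1: load  L2  bus=[BusRd]  L2: P0=S P1=S  mem[L2]=30
7. P1: store L1 := 77  bus=[BusRdX,Flush]  L1: P0=I P1=M  mem[L1]=45
8. P1: store L1 := 59  bus=[-]  L1: P0=I P1=M  mem[L1]=45
9. P0: store L1 := 46  bus=[BusRdX,Flush]  L1: P0=M P1=I  mem[L1]=59
10. P0: load  L1  bus=[-]  L1: P0=M P1=I  mem[L1]=59
11. P0: store L1 := 4  bus=[-]  L1: P0=M P1=I  mem[L1]=59
12. P0: store L0 := 80  bus=[BusRdX]  L0: P0=M P1=I  mem[L0]=60
13. P1: load  L2  bus=[-]  L2: P0=S P1=S  mem[L2]=30
14. P0: store L1 := 15  bus=[-]  L1: P0=M P1=I  mem[L1]=59
15. P1: load  L2  bus=[-]  L2: P0=S P1=S  mem[L2]=30
16. P0: load  L0  bus=[-]  L0: P0=M P1=I  mem[L0]=60
17. P1: load  L2  bus=[-]  L2: P0=S P1=S  mem[L2]=30
18. P1: load  L2  bus=[-]  L2: P0=S P1=S  mem[L2]=30
19. P1: store L1 := 31  bus=[BusRdX,Flush]  L1: P0=I P1=M  mem[L1]=15
20. P0: load  L2  bus=[-]  L2: P0=S P1=S  mem[L2]=30
21. P0: load  L2  bus=[-]  L2: P0=S P1=S  mem[L2]=30
22. P1: load  L2  bus=[-]  L2: P0=S P1=S  mem[L2]=30
23. P0: load  L2  bus=[-]  L2: P0=S P1=S  mem[L2]=30
24. P0: store L1 := 31  bus=[BusRdX,Flush]  L1: P0=M P1=I  mem[L1]=31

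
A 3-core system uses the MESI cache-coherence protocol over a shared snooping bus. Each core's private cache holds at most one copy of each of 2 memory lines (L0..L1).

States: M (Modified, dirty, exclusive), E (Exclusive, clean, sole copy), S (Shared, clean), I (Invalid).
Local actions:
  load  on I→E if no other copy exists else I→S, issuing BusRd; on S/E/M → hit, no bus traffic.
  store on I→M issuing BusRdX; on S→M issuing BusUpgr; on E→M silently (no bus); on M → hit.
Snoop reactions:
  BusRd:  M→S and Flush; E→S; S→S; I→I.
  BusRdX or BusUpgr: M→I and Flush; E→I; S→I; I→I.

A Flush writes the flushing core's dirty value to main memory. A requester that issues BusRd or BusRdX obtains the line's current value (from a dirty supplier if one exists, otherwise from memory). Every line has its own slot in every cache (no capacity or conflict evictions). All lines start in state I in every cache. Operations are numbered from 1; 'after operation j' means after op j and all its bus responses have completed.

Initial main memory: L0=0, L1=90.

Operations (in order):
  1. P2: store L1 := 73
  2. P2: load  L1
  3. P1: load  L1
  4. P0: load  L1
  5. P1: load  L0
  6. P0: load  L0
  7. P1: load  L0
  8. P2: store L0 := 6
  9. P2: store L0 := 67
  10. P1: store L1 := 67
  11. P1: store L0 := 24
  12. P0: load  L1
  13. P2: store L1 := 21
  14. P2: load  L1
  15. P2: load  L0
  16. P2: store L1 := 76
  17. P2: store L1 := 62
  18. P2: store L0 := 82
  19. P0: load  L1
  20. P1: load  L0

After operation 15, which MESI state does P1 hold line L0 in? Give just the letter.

step 1: P2: store L1 := 73  ⟶  IIM  (L1)  txn=BusRdX  M[L1]=90
step 2: P2: load  L1  ⟶  IIM  (L1)  txn=∅  M[L1]=90
step 3: P1: load  L1  ⟶  ISS  (L1)  txn=BusRd+Flush  M[L1]=73
step 4: P0: load  L1  ⟶  SSS  (L1)  txn=BusRd  M[L1]=73
step 5: P1: load  L0  ⟶  IEI  (L0)  txn=BusRd  M[L0]=0
step 6: P0: load  L0  ⟶  SSI  (L0)  txn=BusRd  M[L0]=0
step 7: P1: load  L0  ⟶  SSI  (L0)  txn=∅  M[L0]=0
step 8: P2: store L0 := 6  ⟶  IIM  (L0)  txn=BusRdX  M[L0]=0
step 9: P2: store L0 := 67  ⟶  IIM  (L0)  txn=∅  M[L0]=0
step 10: P1: store L1 := 67  ⟶  IMI  (L1)  txn=BusUpgr  M[L1]=73
step 11: P1: store L0 := 24  ⟶  IMI  (L0)  txn=BusRdX+Flush  M[L0]=67
step 12: P0: load  L1  ⟶  SSI  (L1)  txn=BusRd+Flush  M[L1]=67
step 13: P2: store L1 := 21  ⟶  IIM  (L1)  txn=BusRdX  M[L1]=67
step 14: P2: load  L1  ⟶  IIM  (L1)  txn=∅  M[L1]=67
step 15: P2: load  L0  ⟶  ISS  (L0)  txn=BusRd+Flush  M[L0]=24
step 16: P2: store L1 := 76  ⟶  IIM  (L1)  txn=∅  M[L1]=67
step 17: P2: store L1 := 62  ⟶  IIM  (L1)  txn=∅  M[L1]=67
step 18: P2: store L0 := 82  ⟶  IIM  (L0)  txn=BusUpgr  M[L0]=24
step 19: P0: load  L1  ⟶  SIS  (L1)  txn=BusRd+Flush  M[L1]=62
step 20: P1: load  L0  ⟶  ISS  (L0)  txn=BusRd+Flush  M[L0]=82

state = S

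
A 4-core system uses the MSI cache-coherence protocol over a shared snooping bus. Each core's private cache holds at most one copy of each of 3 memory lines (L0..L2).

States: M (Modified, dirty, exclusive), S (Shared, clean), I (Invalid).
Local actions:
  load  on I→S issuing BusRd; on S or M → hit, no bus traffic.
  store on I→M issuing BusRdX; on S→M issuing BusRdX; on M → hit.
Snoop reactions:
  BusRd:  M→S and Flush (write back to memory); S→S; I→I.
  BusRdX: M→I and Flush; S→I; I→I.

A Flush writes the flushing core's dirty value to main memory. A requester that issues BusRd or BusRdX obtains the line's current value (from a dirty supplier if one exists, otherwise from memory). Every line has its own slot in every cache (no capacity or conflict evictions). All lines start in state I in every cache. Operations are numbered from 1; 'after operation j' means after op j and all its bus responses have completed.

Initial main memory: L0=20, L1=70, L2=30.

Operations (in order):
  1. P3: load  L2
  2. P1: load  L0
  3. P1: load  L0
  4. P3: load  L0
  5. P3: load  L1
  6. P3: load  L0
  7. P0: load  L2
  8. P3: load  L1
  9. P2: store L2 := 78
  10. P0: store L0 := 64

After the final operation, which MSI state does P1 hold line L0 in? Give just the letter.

[1] P3: load  L2 | P0:I, P1:I, P2:I, P3:S(30) | bus: BusRd
[2] P1: load  L0 | P0:I, P1:S(20), P2:I, P3:I | bus: BusRd
[3] P1: load  L0 | P0:I, P1:S(20), P2:I, P3:I | bus: none
[4] P3: load  L0 | P0:I, P1:S(20), P2:I, P3:S(20) | bus: BusRd
[5] P3: load  L1 | P0:I, P1:I, P2:I, P3:S(70) | bus: BusRd
[6] P3: load  L0 | P0:I, P1:S(20), P2:I, P3:S(20) | bus: none
[7] P0: load  L2 | P0:S(30), P1:I, P2:I, P3:S(30) | bus: BusRd
[8] P3: load  L1 | P0:I, P1:I, P2:I, P3:S(70) | bus: none
[9] P2: store L2 := 78 | P0:I, P1:I, P2:M(78), P3:I | bus: BusRdX
[10] P0: store L0 := 64 | P0:M(64), P1:I, P2:I, P3:I | bus: BusRdX

state = I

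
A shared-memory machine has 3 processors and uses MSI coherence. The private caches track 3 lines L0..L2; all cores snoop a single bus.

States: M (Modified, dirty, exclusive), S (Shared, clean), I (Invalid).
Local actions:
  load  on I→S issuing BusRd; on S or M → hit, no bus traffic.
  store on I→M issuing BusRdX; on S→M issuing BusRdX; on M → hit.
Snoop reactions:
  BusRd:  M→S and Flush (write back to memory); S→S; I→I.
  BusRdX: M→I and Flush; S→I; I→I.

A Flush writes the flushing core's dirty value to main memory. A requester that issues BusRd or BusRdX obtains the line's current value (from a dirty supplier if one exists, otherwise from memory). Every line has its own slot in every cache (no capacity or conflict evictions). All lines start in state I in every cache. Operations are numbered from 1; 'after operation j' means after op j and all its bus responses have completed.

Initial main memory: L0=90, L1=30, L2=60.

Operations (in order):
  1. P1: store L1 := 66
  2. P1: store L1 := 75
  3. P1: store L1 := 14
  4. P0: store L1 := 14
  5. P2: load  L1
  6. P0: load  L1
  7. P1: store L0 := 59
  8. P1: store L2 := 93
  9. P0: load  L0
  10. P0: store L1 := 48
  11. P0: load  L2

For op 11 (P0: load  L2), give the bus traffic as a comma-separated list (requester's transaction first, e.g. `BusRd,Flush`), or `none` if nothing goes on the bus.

bus = BusRd,Flush

[1] P1: store L1 := 66 | P0:I, P1:M(66), P2:I | bus: BusRdX
[2] P1: store L1 := 75 | P0:I, P1:M(75), P2:I | bus: none
[3] P1: store L1 := 14 | P0:I, P1:M(14), P2:I | bus: none
[4] P0: store L1 := 14 | P0:M(14), P1:I, P2:I | bus: BusRdX,Flush
[5] P2: load  L1 | P0:S(14), P1:I, P2:S(14) | bus: BusRd,Flush
[6] P0: load  L1 | P0:S(14), P1:I, P2:S(14) | bus: none
[7] P1: store L0 := 59 | P0:I, P1:M(59), P2:I | bus: BusRdX
[8] P1: store L2 := 93 | P0:I, P1:M(93), P2:I | bus: BusRdX
[9] P0: load  L0 | P0:S(59), P1:S(59), P2:I | bus: BusRd,Flush
[10] P0: store L1 := 48 | P0:M(48), P1:I, P2:I | bus: BusRdX
[11] P0: load  L2 | P0:S(93), P1:S(93), P2:I | bus: BusRd,Flush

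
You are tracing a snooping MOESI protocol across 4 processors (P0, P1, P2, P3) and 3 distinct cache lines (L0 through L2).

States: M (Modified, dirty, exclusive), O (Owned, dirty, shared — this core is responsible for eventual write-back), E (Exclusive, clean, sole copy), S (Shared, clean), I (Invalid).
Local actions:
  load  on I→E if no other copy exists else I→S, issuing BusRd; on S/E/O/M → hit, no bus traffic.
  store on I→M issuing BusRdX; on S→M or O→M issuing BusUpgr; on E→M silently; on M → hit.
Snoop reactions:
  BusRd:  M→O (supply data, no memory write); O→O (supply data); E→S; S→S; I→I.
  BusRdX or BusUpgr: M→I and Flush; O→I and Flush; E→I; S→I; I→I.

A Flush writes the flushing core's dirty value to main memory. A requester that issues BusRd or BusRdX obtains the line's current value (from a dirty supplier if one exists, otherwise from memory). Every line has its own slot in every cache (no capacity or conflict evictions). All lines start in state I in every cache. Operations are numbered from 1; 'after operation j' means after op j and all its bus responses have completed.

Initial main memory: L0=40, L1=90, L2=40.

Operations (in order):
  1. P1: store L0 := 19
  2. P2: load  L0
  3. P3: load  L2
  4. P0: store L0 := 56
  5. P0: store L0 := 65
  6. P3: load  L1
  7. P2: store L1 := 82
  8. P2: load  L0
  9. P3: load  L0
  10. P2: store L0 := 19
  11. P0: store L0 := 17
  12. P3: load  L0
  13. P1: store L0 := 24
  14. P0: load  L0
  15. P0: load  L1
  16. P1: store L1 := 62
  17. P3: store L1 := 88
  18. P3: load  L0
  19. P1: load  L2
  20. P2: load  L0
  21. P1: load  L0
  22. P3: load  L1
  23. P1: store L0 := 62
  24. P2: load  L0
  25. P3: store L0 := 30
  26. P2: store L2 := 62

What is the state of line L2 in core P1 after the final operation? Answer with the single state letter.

[1] P1: store L0 := 19 | P0:I, P1:M(19), P2:I, P3:I | bus: BusRdX
[2] P2: load  L0 | P0:I, P1:O(19), P2:S(19), P3:I | bus: BusRd
[3] P3: load  L2 | P0:I, P1:I, P2:I, P3:E(40) | bus: BusRd
[4] P0: store L0 := 56 | P0:M(56), P1:I, P2:I, P3:I | bus: BusRdX,Flush
[5] P0: store L0 := 65 | P0:M(65), P1:I, P2:I, P3:I | bus: none
[6] P3: load  L1 | P0:I, P1:I, P2:I, P3:E(90) | bus: BusRd
[7] P2: store L1 := 82 | P0:I, P1:I, P2:M(82), P3:I | bus: BusRdX
[8] P2: load  L0 | P0:O(65), P1:I, P2:S(65), P3:I | bus: BusRd
[9] P3: load  L0 | P0:O(65), P1:I, P2:S(65), P3:S(65) | bus: BusRd
[10] P2: store L0 := 19 | P0:I, P1:I, P2:M(19), P3:I | bus: BusUpgr,Flush
[11] P0: store L0 := 17 | P0:M(17), P1:I, P2:I, P3:I | bus: BusRdX,Flush
[12] P3: load  L0 | P0:O(17), P1:I, P2:I, P3:S(17) | bus: BusRd
[13] P1: store L0 := 24 | P0:I, P1:M(24), P2:I, P3:I | bus: BusRdX,Flush
[14] P0: load  L0 | P0:S(24), P1:O(24), P2:I, P3:I | bus: BusRd
[15] P0: load  L1 | P0:S(82), P1:I, P2:O(82), P3:I | bus: BusRd
[16] P1: store L1 := 62 | P0:I, P1:M(62), P2:I, P3:I | bus: BusRdX,Flush
[17] P3: store L1 := 88 | P0:I, P1:I, P2:I, P3:M(88) | bus: BusRdX,Flush
[18] P3: load  L0 | P0:S(24), P1:O(24), P2:I, P3:S(24) | bus: BusRd
[19] P1: load  L2 | P0:I, P1:S(40), P2:I, P3:S(40) | bus: BusRd
[20] P2: load  L0 | P0:S(24), P1:O(24), P2:S(24), P3:S(24) | bus: BusRd
[21] P1: load  L0 | P0:S(24), P1:O(24), P2:S(24), P3:S(24) | bus: none
[22] P3: load  L1 | P0:I, P1:I, P2:I, P3:M(88) | bus: none
[23] P1: store L0 := 62 | P0:I, P1:M(62), P2:I, P3:I | bus: BusUpgr
[24] P2: load  L0 | P0:I, P1:O(62), P2:S(62), P3:I | bus: BusRd
[25] P3: store L0 := 30 | P0:I, P1:I, P2:I, P3:M(30) | bus: BusRdX,Flush
[26] P2: store L2 := 62 | P0:I, P1:I, P2:M(62), P3:I | bus: BusRdX

state = I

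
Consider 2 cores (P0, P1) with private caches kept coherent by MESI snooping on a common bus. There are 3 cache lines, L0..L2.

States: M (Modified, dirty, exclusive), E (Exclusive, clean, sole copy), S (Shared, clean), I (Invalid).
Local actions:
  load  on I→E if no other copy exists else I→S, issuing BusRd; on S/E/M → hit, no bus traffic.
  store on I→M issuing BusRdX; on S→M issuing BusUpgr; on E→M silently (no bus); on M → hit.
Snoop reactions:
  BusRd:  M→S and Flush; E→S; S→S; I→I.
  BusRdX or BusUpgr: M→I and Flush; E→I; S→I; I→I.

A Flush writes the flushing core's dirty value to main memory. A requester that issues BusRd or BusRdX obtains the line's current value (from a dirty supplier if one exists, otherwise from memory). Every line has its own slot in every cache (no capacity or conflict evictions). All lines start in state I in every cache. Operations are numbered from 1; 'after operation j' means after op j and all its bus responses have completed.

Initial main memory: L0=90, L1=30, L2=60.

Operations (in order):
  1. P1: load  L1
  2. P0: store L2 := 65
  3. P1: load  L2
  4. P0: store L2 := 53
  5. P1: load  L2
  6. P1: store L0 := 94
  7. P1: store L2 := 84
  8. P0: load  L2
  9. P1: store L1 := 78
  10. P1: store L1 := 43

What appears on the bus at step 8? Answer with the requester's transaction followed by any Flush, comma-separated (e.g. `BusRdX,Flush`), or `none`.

bus = BusRd,Flush

step 1: P1: load  L1  ⟶  IE  (L1)  txn=BusRd  M[L1]=30
step 2: P0: store L2 := 65  ⟶  MI  (L2)  txn=BusRdX  M[L2]=60
step 3: P1: load  L2  ⟶  SS  (L2)  txn=BusRd+Flush  M[L2]=65
step 4: P0: store L2 := 53  ⟶  MI  (L2)  txn=BusUpgr  M[L2]=65
step 5: P1: load  L2  ⟶  SS  (L2)  txn=BusRd+Flush  M[L2]=53
step 6: P1: store L0 := 94  ⟶  IM  (L0)  txn=BusRdX  M[L0]=90
step 7: P1: store L2 := 84  ⟶  IM  (L2)  txn=BusUpgr  M[L2]=53
step 8: P0: load  L2  ⟶  SS  (L2)  txn=BusRd+Flush  M[L2]=84
step 9: P1: store L1 := 78  ⟶  IM  (L1)  txn=∅  M[L1]=30
step 10: P1: store L1 := 43  ⟶  IM  (L1)  txn=∅  M[L1]=30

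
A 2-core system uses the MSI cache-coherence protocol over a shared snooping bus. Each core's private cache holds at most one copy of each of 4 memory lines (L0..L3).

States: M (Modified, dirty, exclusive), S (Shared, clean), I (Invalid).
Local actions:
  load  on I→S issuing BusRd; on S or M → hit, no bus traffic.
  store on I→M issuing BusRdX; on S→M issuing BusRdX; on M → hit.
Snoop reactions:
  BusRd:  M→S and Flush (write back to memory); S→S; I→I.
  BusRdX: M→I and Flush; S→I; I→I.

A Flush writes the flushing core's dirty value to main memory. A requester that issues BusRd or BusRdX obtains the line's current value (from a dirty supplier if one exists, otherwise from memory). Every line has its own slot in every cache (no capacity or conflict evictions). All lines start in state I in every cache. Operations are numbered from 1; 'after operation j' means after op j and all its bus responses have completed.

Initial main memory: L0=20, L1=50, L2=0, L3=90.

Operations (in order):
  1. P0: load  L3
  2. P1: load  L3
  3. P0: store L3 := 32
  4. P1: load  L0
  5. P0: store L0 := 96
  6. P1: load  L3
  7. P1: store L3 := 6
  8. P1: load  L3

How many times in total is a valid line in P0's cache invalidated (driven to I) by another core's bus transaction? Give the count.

invalidations = 1

  op1 P0: load  L3 → S/I on L3; bus BusRd; mem=90
  op2 P1: load  L3 → S/S on L3; bus BusRd; mem=90
  op3 P0: store L3 := 32 → M/I on L3; bus BusRdX; mem=90
  op4 P1: load  L0 → I/S on L0; bus BusRd; mem=20
  op5 P0: store L0 := 96 → M/I on L0; bus BusRdX; mem=20
  op6 P1: load  L3 → S/S on L3; bus BusRd Flush; mem=32
  op7 P1: store L3 := 6 → I/M on L3; bus BusRdX; mem=32
  op8 P1: load  L3 → I/M on L3; bus (none); mem=32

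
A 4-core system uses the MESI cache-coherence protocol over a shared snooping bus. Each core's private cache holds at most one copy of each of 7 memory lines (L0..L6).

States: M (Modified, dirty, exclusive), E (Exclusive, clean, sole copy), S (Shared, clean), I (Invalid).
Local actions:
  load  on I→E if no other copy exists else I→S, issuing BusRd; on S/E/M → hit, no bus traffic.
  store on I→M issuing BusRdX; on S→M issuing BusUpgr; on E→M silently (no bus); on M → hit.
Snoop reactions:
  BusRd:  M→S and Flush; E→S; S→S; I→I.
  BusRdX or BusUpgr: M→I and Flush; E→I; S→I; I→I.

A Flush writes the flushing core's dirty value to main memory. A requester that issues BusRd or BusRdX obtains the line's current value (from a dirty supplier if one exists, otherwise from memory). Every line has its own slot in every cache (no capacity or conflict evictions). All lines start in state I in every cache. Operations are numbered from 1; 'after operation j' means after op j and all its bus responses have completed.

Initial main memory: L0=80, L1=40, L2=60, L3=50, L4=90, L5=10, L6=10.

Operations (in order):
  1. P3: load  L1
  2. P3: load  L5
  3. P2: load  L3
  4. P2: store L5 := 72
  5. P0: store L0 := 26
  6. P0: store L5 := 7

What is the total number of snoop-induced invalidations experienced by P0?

1. P3: load  L1  bus=[BusRd]  L1: P0=I P1=I P2=I P3=E  mem[L1]=40
2. P3: load  L5  bus=[BusRd]  L5: P0=I P1=I P2=I P3=E  mem[L5]=10
3. P2: load  L3  bus=[BusRd]  L3: P0=I P1=I P2=E P3=I  mem[L3]=50
4. P2: store L5 := 72  bus=[BusRdX]  L5: P0=I P1=I P2=M P3=I  mem[L5]=10
5. P0: store L0 := 26  bus=[BusRdX]  L0: P0=M P1=I P2=I P3=I  mem[L0]=80
6. P0: store L5 := 7  bus=[BusRdX,Flush]  L5: P0=M P1=I P2=I P3=I  mem[L5]=72

invalidations = 0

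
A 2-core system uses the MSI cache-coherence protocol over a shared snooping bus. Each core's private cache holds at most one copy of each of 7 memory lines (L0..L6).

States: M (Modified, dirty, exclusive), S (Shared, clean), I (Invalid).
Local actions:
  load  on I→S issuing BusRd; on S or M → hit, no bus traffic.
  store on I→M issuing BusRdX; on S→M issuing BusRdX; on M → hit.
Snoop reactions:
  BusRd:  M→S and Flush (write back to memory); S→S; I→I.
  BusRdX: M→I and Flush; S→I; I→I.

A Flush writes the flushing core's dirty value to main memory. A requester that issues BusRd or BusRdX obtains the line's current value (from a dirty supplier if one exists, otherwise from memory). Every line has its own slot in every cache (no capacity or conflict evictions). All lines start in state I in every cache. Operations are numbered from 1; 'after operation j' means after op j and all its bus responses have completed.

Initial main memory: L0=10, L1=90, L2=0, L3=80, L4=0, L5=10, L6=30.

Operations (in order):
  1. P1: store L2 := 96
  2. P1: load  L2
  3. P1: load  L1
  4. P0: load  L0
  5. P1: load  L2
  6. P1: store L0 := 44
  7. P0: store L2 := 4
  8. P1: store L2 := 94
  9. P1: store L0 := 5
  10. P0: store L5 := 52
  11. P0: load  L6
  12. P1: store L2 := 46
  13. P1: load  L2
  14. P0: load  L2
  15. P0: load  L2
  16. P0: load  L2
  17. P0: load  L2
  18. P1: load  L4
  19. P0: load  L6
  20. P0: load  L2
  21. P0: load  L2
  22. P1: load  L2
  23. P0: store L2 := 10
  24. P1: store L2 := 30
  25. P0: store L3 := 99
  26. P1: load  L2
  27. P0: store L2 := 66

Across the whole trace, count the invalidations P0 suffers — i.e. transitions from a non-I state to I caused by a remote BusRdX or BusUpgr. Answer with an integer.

invalidations = 3

1. P1: store L2 := 96  bus=[BusRdX]  L2: P0=I P1=M  mem[L2]=0
2. P1: load  L2  bus=[-]  L2: P0=I P1=M  mem[L2]=0
3. P1: load  L1  bus=[BusRd]  L1: P0=I P1=S  mem[L1]=90
4. P0: load  L0  bus=[BusRd]  L0: P0=S P1=I  mem[L0]=10
5. P1: load  L2  bus=[-]  L2: P0=I P1=M  mem[L2]=0
6. P1: store L0 := 44  bus=[BusRdX]  L0: P0=I P1=M  mem[L0]=10
7. P0: store L2 := 4  bus=[BusRdX,Flush]  L2: P0=M P1=I  mem[L2]=96
8. P1: store L2 := 94  bus=[BusRdX,Flush]  L2: P0=I P1=M  mem[L2]=4
9. P1: store L0 := 5  bus=[-]  L0: P0=I P1=M  mem[L0]=10
10. P0: store L5 := 52  bus=[BusRdX]  L5: P0=M P1=I  mem[L5]=10
11. P0: load  L6  bus=[BusRd]  L6: P0=S P1=I  mem[L6]=30
12. P1: store L2 := 46  bus=[-]  L2: P0=I P1=M  mem[L2]=4
13. P1: load  L2  bus=[-]  L2: P0=I P1=M  mem[L2]=4
14. P0: load  L2  bus=[BusRd,Flush]  L2: P0=S P1=S  mem[L2]=46
15. P0: load  L2  bus=[-]  L2: P0=S P1=S  mem[L2]=46
16. P0: load  L2  bus=[-]  L2: P0=S P1=S  mem[L2]=46
17. P0: load  L2  bus=[-]  L2: P0=S P1=S  mem[L2]=46
18. P1: load  L4  bus=[BusRd]  L4: P0=I P1=S  mem[L4]=0
19. P0: load  L6  bus=[-]  L6: P0=S P1=I  mem[L6]=30
20. P0: load  L2  bus=[-]  L2: P0=S P1=S  mem[L2]=46
21. P0: load  L2  bus=[-]  L2: P0=S P1=S  mem[L2]=46
22. P1: load  L2  bus=[-]  L2: P0=S P1=S  mem[L2]=46
23. P0: store L2 := 10  bus=[BusRdX]  L2: P0=M P1=I  mem[L2]=46
24. P1: store L2 := 30  bus=[BusRdX,Flush]  L2: P0=I P1=M  mem[L2]=10
25. P0: store L3 := 99  bus=[BusRdX]  L3: P0=M P1=I  mem[L3]=80
26. P1: load  L2  bus=[-]  L2: P0=I P1=M  mem[L2]=10
27. P0: store L2 := 66  bus=[BusRdX,Flush]  L2: P0=M P1=I  mem[L2]=30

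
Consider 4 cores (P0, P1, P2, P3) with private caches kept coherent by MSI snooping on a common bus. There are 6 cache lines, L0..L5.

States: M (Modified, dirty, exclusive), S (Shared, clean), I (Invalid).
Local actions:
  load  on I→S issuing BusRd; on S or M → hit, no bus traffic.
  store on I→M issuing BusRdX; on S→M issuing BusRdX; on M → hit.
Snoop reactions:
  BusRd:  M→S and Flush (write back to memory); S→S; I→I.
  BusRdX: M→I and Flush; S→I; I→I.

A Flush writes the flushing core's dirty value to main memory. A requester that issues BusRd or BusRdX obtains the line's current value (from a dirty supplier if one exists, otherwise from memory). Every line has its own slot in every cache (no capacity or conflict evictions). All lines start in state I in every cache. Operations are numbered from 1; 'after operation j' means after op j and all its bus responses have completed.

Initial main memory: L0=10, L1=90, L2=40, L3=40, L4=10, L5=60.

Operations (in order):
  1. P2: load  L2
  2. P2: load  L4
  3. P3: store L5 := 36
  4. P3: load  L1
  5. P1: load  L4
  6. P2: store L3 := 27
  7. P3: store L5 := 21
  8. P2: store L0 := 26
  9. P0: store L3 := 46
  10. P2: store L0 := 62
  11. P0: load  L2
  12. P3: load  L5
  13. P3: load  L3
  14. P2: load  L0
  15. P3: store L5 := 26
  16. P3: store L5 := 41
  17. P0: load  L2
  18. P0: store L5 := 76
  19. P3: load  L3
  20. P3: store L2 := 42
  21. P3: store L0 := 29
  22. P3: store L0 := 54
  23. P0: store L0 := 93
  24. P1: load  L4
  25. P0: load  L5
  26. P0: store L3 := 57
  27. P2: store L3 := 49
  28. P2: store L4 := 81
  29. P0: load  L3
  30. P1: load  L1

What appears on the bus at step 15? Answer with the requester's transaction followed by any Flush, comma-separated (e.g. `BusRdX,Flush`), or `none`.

  op1 P2: load  L2 → I/I/S/I on L2; bus BusRd; mem=40
  op2 P2: load  L4 → I/I/S/I on L4; bus BusRd; mem=10
  op3 P3: store L5 := 36 → I/I/I/M on L5; bus BusRdX; mem=60
  op4 P3: load  L1 → I/I/I/S on L1; bus BusRd; mem=90
  op5 P1: load  L4 → I/S/S/I on L4; bus BusRd; mem=10
  op6 P2: store L3 := 27 → I/I/M/I on L3; bus BusRdX; mem=40
  op7 P3: store L5 := 21 → I/I/I/M on L5; bus (none); mem=60
  op8 P2: store L0 := 26 → I/I/M/I on L0; bus BusRdX; mem=10
  op9 P0: store L3 := 46 → M/I/I/I on L3; bus BusRdX Flush; mem=27
  op10 P2: store L0 := 62 → I/I/M/I on L0; bus (none); mem=10
  op11 P0: load  L2 → S/I/S/I on L2; bus BusRd; mem=40
  op12 P3: load  L5 → I/I/I/M on L5; bus (none); mem=60
  op13 P3: load  L3 → S/I/I/S on L3; bus BusRd Flush; mem=46
  op14 P2: load  L0 → I/I/M/I on L0; bus (none); mem=10
  op15 P3: store L5 := 26 → I/I/I/M on L5; bus (none); mem=60
  op16 P3: store L5 := 41 → I/I/I/M on L5; bus (none); mem=60
  op17 P0: load  L2 → S/I/S/I on L2; bus (none); mem=40
  op18 P0: store L5 := 76 → M/I/I/I on L5; bus BusRdX Flush; mem=41
  op19 P3: load  L3 → S/I/I/S on L3; bus (none); mem=46
  op20 P3: store L2 := 42 → I/I/I/M on L2; bus BusRdX; mem=40
  op21 P3: store L0 := 29 → I/I/I/M on L0; bus BusRdX Flush; mem=62
  op22 P3: store L0 := 54 → I/I/I/M on L0; bus (none); mem=62
  op23 P0: store L0 := 93 → M/I/I/I on L0; bus BusRdX Flush; mem=54
  op24 P1: load  L4 → I/S/S/I on L4; bus (none); mem=10
  op25 P0: load  L5 → M/I/I/I on L5; bus (none); mem=41
  op26 P0: store L3 := 57 → M/I/I/I on L3; bus BusRdX; mem=46
  op27 P2: store L3 := 49 → I/I/M/I on L3; bus BusRdX Flush; mem=57
  op28 P2: store L4 := 81 → I/I/M/I on L4; bus BusRdX; mem=10
  op29 P0: load  L3 → S/I/S/I on L3; bus BusRd Flush; mem=49
  op30 P1: load  L1 → I/S/I/S on L1; bus BusRd; mem=90

bus = none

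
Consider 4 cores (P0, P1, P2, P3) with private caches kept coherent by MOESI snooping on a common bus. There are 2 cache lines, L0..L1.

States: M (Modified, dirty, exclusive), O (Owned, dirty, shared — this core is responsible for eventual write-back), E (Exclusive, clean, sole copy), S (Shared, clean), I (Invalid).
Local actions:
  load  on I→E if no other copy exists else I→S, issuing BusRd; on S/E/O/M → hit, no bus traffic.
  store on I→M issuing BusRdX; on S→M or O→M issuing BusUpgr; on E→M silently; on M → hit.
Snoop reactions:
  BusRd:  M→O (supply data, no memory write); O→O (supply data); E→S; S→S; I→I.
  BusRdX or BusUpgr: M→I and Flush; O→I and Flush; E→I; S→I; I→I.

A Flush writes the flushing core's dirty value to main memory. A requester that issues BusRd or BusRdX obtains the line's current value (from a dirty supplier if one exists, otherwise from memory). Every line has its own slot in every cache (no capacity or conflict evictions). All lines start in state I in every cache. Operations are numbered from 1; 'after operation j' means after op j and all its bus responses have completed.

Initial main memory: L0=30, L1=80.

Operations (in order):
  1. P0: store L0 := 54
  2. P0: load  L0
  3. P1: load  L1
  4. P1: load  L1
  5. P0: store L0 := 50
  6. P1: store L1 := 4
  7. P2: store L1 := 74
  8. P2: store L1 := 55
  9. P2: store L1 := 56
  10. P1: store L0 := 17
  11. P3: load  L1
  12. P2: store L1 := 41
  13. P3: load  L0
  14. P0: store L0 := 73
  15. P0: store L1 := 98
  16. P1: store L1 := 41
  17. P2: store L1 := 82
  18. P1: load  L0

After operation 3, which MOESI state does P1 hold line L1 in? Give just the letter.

[1] P0: store L0 := 54 | P0:M(54), P1:I, P2:I, P3:I | bus: BusRdX
[2] P0: load  L0 | P0:M(54), P1:I, P2:I, P3:I | bus: none
[3] P1: load  L1 | P0:I, P1:E(80), P2:I, P3:I | bus: BusRd
[4] P1: load  L1 | P0:I, P1:E(80), P2:I, P3:I | bus: none
[5] P0: store L0 := 50 | P0:M(50), P1:I, P2:I, P3:I | bus: none
[6] P1: store L1 := 4 | P0:I, P1:M(4), P2:I, P3:I | bus: none
[7] P2: store L1 := 74 | P0:I, P1:I, P2:M(74), P3:I | bus: BusRdX,Flush
[8] P2: store L1 := 55 | P0:I, P1:I, P2:M(55), P3:I | bus: none
[9] P2: store L1 := 56 | P0:I, P1:I, P2:M(56), P3:I | bus: none
[10] P1: store L0 := 17 | P0:I, P1:M(17), P2:I, P3:I | bus: BusRdX,Flush
[11] P3: load  L1 | P0:I, P1:I, P2:O(56), P3:S(56) | bus: BusRd
[12] P2: store L1 := 41 | P0:I, P1:I, P2:M(41), P3:I | bus: BusUpgr
[13] P3: load  L0 | P0:I, P1:O(17), P2:I, P3:S(17) | bus: BusRd
[14] P0: store L0 := 73 | P0:M(73), P1:I, P2:I, P3:I | bus: BusRdX,Flush
[15] P0: store L1 := 98 | P0:M(98), P1:I, P2:I, P3:I | bus: BusRdX,Flush
[16] P1: store L1 := 41 | P0:I, P1:M(41), P2:I, P3:I | bus: BusRdX,Flush
[17] P2: store L1 := 82 | P0:I, P1:I, P2:M(82), P3:I | bus: BusRdX,Flush
[18] P1: load  L0 | P0:O(73), P1:S(73), P2:I, P3:I | bus: BusRd

state = E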